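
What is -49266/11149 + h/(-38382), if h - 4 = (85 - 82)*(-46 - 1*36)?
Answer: -944114777/213960459 ≈ -4.4126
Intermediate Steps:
h = -242 (h = 4 + (85 - 82)*(-46 - 1*36) = 4 + 3*(-46 - 36) = 4 + 3*(-82) = 4 - 246 = -242)
-49266/11149 + h/(-38382) = -49266/11149 - 242/(-38382) = -49266*1/11149 - 242*(-1/38382) = -49266/11149 + 121/19191 = -944114777/213960459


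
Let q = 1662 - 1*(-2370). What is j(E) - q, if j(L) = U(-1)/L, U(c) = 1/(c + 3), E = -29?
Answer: -233857/58 ≈ -4032.0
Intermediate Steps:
U(c) = 1/(3 + c)
j(L) = 1/(2*L) (j(L) = 1/((3 - 1)*L) = 1/(2*L))
q = 4032 (q = 1662 + 2370 = 4032)
j(E) - q = (½)/(-29) - 1*4032 = (½)*(-1/29) - 4032 = -1/58 - 4032 = -233857/58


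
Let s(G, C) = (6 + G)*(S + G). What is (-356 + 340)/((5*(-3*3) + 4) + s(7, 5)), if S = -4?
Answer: 8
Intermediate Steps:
s(G, C) = (-4 + G)*(6 + G) (s(G, C) = (6 + G)*(-4 + G) = (-4 + G)*(6 + G))
(-356 + 340)/((5*(-3*3) + 4) + s(7, 5)) = (-356 + 340)/((5*(-3*3) + 4) + (-24 + 7**2 + 2*7)) = -16/((5*(-9) + 4) + (-24 + 49 + 14)) = -16/((-45 + 4) + 39) = -16/(-41 + 39) = -16/(-2) = -16*(-1/2) = 8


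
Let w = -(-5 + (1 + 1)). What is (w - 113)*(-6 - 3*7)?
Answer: 2970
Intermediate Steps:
w = 3 (w = -(-5 + 2) = -1*(-3) = 3)
(w - 113)*(-6 - 3*7) = (3 - 113)*(-6 - 3*7) = -110*(-6 - 21) = -110*(-27) = 2970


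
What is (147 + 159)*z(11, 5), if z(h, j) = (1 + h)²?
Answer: 44064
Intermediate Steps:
(147 + 159)*z(11, 5) = (147 + 159)*(1 + 11)² = 306*12² = 306*144 = 44064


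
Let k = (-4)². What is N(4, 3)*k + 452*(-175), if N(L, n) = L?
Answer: -79036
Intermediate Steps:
k = 16
N(4, 3)*k + 452*(-175) = 4*16 + 452*(-175) = 64 - 79100 = -79036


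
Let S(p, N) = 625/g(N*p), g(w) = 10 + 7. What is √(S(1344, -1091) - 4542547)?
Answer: I*√1312785458/17 ≈ 2131.3*I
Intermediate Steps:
g(w) = 17
S(p, N) = 625/17
√(S(1344, -1091) - 4542547) = √(625/17 - 4542547) = √(-77222674/17) = I*√1312785458/17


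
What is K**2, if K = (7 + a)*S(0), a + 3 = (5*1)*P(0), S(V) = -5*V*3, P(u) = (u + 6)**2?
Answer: 0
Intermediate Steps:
P(u) = (6 + u)**2
S(V) = -15*V
a = 177 (a = -3 + (5*1)*(6 + 0)**2 = -3 + 5*6**2 = -3 + 5*36 = -3 + 180 = 177)
K = 0 (K = (7 + 177)*(-15*0) = 184*0 = 0)
K**2 = 0**2 = 0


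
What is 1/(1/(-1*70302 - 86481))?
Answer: -156783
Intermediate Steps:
1/(1/(-1*70302 - 86481)) = 1/(1/(-70302 - 86481)) = 1/(1/(-156783)) = 1/(-1/156783) = -156783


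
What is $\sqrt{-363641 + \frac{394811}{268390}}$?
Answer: $\frac{i \sqrt{26194116045111810}}{268390} \approx 603.03 i$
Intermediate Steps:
$\sqrt{-363641 + \frac{394811}{268390}} = \sqrt{- \frac{97597213179}{268390}} = \frac{i \sqrt{26194116045111810}}{268390}$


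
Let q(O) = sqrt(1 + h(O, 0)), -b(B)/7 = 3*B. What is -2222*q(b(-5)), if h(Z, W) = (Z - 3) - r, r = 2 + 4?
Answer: -2222*sqrt(97) ≈ -21884.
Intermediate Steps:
b(B) = -21*B
r = 6
h(Z, W) = -9 + Z (h(Z, W) = (Z - 3) - 1*6 = (-3 + Z) - 6 = -9 + Z)
q(O) = sqrt(-8 + O) (q(O) = sqrt(1 + (-9 + O)) = sqrt(-8 + O))
-2222*q(b(-5)) = -2222*sqrt(-8 - 21*(-5)) = -2222*sqrt(-8 + 105) = -2222*sqrt(97)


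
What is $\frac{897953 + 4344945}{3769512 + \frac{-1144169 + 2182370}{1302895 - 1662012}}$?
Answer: $\frac{1882813801066}{1353694802703} \approx 1.3909$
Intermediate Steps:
$\frac{897953 + 4344945}{3769512 + \frac{-1144169 + 2182370}{1302895 - 1662012}} = \frac{5242898}{3769512 + \frac{1038201}{-359117}} = \frac{5242898}{3769512 + 1038201 \left(- \frac{1}{359117}\right)} = \frac{5242898}{3769512 - \frac{1038201}{359117}} = \frac{5242898}{\frac{1353694802703}{359117}} = 5242898 \cdot \frac{359117}{1353694802703} = \frac{1882813801066}{1353694802703}$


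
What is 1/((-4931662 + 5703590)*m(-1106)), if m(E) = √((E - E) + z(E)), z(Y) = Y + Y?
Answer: -I*√553/853752368 ≈ -2.7544e-8*I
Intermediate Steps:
z(Y) = 2*Y
m(E) = √2*√E (m(E) = √((E - E) + 2*E) = √(0 + 2*E) = √(2*E) = √2*√E)
1/((-4931662 + 5703590)*m(-1106)) = 1/((-4931662 + 5703590)*((√2*√(-1106)))) = 1/(771928*((√2*(I*√1106)))) = 1/(771928*((2*I*√553))) = (-I*√553/1106)/771928 = -I*√553/853752368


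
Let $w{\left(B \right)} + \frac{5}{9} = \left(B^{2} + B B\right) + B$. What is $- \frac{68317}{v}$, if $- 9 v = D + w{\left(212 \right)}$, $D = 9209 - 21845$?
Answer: $\frac{5533677}{697171} \approx 7.9373$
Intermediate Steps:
$w{\left(B \right)} = - \frac{5}{9} + B + 2 B^{2}$ ($w{\left(B \right)} = - \frac{5}{9} + \left(\left(B^{2} + B B\right) + B\right) = - \frac{5}{9} + \left(\left(B^{2} + B^{2}\right) + B\right) = - \frac{5}{9} + \left(2 B^{2} + B\right) = - \frac{5}{9} + \left(B + 2 B^{2}\right) = - \frac{5}{9} + B + 2 B^{2}$)
$D = -12636$ ($D = 9209 - 21845 = -12636$)
$v = - \frac{697171}{81}$ ($v = - \frac{-12636 + \left(- \frac{5}{9} + 212 + 2 \cdot 212^{2}\right)}{9} = - \frac{-12636 + \left(- \frac{5}{9} + 212 + 2 \cdot 44944\right)}{9} = - \frac{-12636 + \left(- \frac{5}{9} + 212 + 89888\right)}{9} = - \frac{-12636 + \frac{810895}{9}}{9} = \left(- \frac{1}{9}\right) \frac{697171}{9} = - \frac{697171}{81} \approx -8607.0$)
$- \frac{68317}{v} = - \frac{68317}{- \frac{697171}{81}} = \left(-68317\right) \left(- \frac{81}{697171}\right) = \frac{5533677}{697171}$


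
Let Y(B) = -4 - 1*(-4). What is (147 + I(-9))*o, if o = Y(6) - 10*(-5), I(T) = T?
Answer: 6900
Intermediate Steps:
Y(B) = 0 (Y(B) = -4 + 4 = 0)
o = 50 (o = 0 - 10*(-5) = 0 - 1*(-50) = 0 + 50 = 50)
(147 + I(-9))*o = (147 - 9)*50 = 138*50 = 6900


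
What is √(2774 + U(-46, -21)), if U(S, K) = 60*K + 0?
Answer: √1514 ≈ 38.910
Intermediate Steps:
U(S, K) = 60*K
√(2774 + U(-46, -21)) = √(2774 + 60*(-21)) = √(2774 - 1260) = √1514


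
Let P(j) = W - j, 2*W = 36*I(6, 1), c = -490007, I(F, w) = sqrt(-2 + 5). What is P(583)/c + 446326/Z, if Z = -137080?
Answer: -109311473321/33585079780 - 18*sqrt(3)/490007 ≈ -3.2548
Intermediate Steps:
I(F, w) = sqrt(3)
W = 18*sqrt(3) (W = (36*sqrt(3))/2 = 18*sqrt(3) ≈ 31.177)
P(j) = -j + 18*sqrt(3) (P(j) = 18*sqrt(3) - j = -j + 18*sqrt(3))
P(583)/c + 446326/Z = (-1*583 + 18*sqrt(3))/(-490007) + 446326/(-137080) = (-583 + 18*sqrt(3))*(-1/490007) + 446326*(-1/137080) = (583/490007 - 18*sqrt(3)/490007) - 223163/68540 = -109311473321/33585079780 - 18*sqrt(3)/490007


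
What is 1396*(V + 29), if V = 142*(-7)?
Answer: -1347140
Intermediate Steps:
V = -994
1396*(V + 29) = 1396*(-994 + 29) = 1396*(-965) = -1347140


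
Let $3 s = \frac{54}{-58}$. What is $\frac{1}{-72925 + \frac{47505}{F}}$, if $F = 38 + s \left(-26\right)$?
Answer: $- \frac{1336}{96050155} \approx -1.3909 \cdot 10^{-5}$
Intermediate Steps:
$s = - \frac{9}{29}$ ($s = \frac{54 \frac{1}{-58}}{3} = \frac{54 \left(- \frac{1}{58}\right)}{3} = \frac{1}{3} \left(- \frac{27}{29}\right) = - \frac{9}{29} \approx -0.31034$)
$F = \frac{1336}{29}$ ($F = 38 - - \frac{234}{29} = 38 + \frac{234}{29} = \frac{1336}{29} \approx 46.069$)
$\frac{1}{-72925 + \frac{47505}{F}} = \frac{1}{-72925 + \frac{47505}{\frac{1336}{29}}} = \frac{1}{-72925 + 47505 \cdot \frac{29}{1336}} = \frac{1}{-72925 + \frac{1377645}{1336}} = \frac{1}{- \frac{96050155}{1336}} = - \frac{1336}{96050155}$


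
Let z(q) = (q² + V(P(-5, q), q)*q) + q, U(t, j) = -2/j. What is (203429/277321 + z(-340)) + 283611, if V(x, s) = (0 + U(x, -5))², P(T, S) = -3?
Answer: 553002108788/1386605 ≈ 3.9882e+5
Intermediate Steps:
V(x, s) = 4/25 (V(x, s) = (0 - 2/(-5))² = (0 - 2*(-⅕))² = (0 + ⅖)² = (⅖)² = 4/25)
z(q) = q² + 29*q/25 (z(q) = (q² + 4*q/25) + q = q² + 29*q/25)
(203429/277321 + z(-340)) + 283611 = (203429/277321 + (1/25)*(-340)*(29 + 25*(-340))) + 283611 = (203429*(1/277321) + (1/25)*(-340)*(29 - 8500)) + 283611 = (203429/277321 + (1/25)*(-340)*(-8471)) + 283611 = (203429/277321 + 576028/5) + 283611 = 159745678133/1386605 + 283611 = 553002108788/1386605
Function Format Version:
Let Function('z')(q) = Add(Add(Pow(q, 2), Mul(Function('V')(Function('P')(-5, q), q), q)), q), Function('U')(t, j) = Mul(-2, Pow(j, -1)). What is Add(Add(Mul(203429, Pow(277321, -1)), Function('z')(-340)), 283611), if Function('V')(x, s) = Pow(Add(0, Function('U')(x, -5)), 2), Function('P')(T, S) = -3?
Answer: Rational(553002108788, 1386605) ≈ 3.9882e+5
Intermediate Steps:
Function('V')(x, s) = Rational(4, 25) (Function('V')(x, s) = Pow(Add(0, Mul(-2, Pow(-5, -1))), 2) = Pow(Add(0, Mul(-2, Rational(-1, 5))), 2) = Pow(Add(0, Rational(2, 5)), 2) = Pow(Rational(2, 5), 2) = Rational(4, 25))
Function('z')(q) = Add(Pow(q, 2), Mul(Rational(29, 25), q)) (Function('z')(q) = Add(Add(Pow(q, 2), Mul(Rational(4, 25), q)), q) = Add(Pow(q, 2), Mul(Rational(29, 25), q)))
Add(Add(Mul(203429, Pow(277321, -1)), Function('z')(-340)), 283611) = Add(Add(Mul(203429, Pow(277321, -1)), Mul(Rational(1, 25), -340, Add(29, Mul(25, -340)))), 283611) = Add(Add(Mul(203429, Rational(1, 277321)), Mul(Rational(1, 25), -340, Add(29, -8500))), 283611) = Add(Add(Rational(203429, 277321), Mul(Rational(1, 25), -340, -8471)), 283611) = Add(Add(Rational(203429, 277321), Rational(576028, 5)), 283611) = Add(Rational(159745678133, 1386605), 283611) = Rational(553002108788, 1386605)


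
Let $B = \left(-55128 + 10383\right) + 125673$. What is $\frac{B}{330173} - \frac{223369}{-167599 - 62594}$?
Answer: $\frac{92379471941}{76003513389} \approx 1.2155$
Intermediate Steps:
$B = 80928$ ($B = -44745 + 125673 = 80928$)
$\frac{B}{330173} - \frac{223369}{-167599 - 62594} = \frac{80928}{330173} - \frac{223369}{-167599 - 62594} = 80928 \cdot \frac{1}{330173} - \frac{223369}{-230193} = \frac{80928}{330173} - - \frac{223369}{230193} = \frac{80928}{330173} + \frac{223369}{230193} = \frac{92379471941}{76003513389}$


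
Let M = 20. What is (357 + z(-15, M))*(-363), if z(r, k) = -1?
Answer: -129228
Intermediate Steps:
(357 + z(-15, M))*(-363) = (357 - 1)*(-363) = 356*(-363) = -129228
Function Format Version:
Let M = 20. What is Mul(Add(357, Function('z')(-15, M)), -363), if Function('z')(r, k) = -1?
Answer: -129228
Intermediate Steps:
Mul(Add(357, Function('z')(-15, M)), -363) = Mul(Add(357, -1), -363) = Mul(356, -363) = -129228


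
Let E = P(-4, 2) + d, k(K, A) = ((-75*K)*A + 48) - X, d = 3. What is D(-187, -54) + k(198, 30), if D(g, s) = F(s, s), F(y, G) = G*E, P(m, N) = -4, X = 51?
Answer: -445449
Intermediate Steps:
k(K, A) = -3 - 75*A*K (k(K, A) = ((-75*K)*A + 48) - 1*51 = (-75*A*K + 48) - 51 = (48 - 75*A*K) - 51 = -3 - 75*A*K)
E = -1 (E = -4 + 3 = -1)
F(y, G) = -G (F(y, G) = G*(-1) = -G)
D(g, s) = -s
D(-187, -54) + k(198, 30) = -1*(-54) + (-3 - 75*30*198) = 54 + (-3 - 445500) = 54 - 445503 = -445449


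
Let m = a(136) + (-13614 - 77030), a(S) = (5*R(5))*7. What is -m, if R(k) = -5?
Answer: 90819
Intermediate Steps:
a(S) = -175 (a(S) = (5*(-5))*7 = -25*7 = -175)
m = -90819 (m = -175 + (-13614 - 77030) = -175 - 90644 = -90819)
-m = -1*(-90819) = 90819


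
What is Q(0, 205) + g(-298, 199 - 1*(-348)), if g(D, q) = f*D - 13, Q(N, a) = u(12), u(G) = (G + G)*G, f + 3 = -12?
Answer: 4745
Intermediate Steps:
f = -15 (f = -3 - 12 = -15)
u(G) = 2*G**2 (u(G) = (2*G)*G = 2*G**2)
Q(N, a) = 288 (Q(N, a) = 2*12**2 = 2*144 = 288)
g(D, q) = -13 - 15*D (g(D, q) = -15*D - 13 = -13 - 15*D)
Q(0, 205) + g(-298, 199 - 1*(-348)) = 288 + (-13 - 15*(-298)) = 288 + (-13 + 4470) = 288 + 4457 = 4745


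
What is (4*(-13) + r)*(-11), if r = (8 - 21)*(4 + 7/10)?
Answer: 12441/10 ≈ 1244.1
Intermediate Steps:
r = -611/10 (r = -13*(4 + 7*(1/10)) = -13*(4 + 7/10) = -13*47/10 = -611/10 ≈ -61.100)
(4*(-13) + r)*(-11) = (4*(-13) - 611/10)*(-11) = (-52 - 611/10)*(-11) = -1131/10*(-11) = 12441/10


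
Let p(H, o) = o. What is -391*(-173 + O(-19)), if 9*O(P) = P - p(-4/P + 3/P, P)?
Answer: 67643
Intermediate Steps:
O(P) = 0 (O(P) = (P - P)/9 = (⅑)*0 = 0)
-391*(-173 + O(-19)) = -391*(-173 + 0) = -391*(-173) = 67643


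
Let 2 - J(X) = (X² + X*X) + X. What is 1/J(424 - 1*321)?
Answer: -1/21319 ≈ -4.6907e-5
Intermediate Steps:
J(X) = 2 - X - 2*X² (J(X) = 2 - ((X² + X*X) + X) = 2 - ((X² + X²) + X) = 2 - (2*X² + X) = 2 - (X + 2*X²) = 2 + (-X - 2*X²) = 2 - X - 2*X²)
1/J(424 - 1*321) = 1/(2 - (424 - 1*321) - 2*(424 - 1*321)²) = 1/(2 - (424 - 321) - 2*(424 - 321)²) = 1/(2 - 1*103 - 2*103²) = 1/(2 - 103 - 2*10609) = 1/(2 - 103 - 21218) = 1/(-21319) = -1/21319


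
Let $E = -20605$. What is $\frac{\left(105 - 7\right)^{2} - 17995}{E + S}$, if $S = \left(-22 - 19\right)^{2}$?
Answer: $\frac{2797}{6308} \approx 0.44341$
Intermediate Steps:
$S = 1681$ ($S = \left(-41\right)^{2} = 1681$)
$\frac{\left(105 - 7\right)^{2} - 17995}{E + S} = \frac{\left(105 - 7\right)^{2} - 17995}{-20605 + 1681} = \frac{98^{2} - 17995}{-18924} = \left(9604 - 17995\right) \left(- \frac{1}{18924}\right) = \left(-8391\right) \left(- \frac{1}{18924}\right) = \frac{2797}{6308}$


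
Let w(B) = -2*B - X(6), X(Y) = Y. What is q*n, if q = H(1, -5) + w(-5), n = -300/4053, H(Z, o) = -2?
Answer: -200/1351 ≈ -0.14804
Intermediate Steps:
w(B) = -6 - 2*B (w(B) = -2*B - 1*6 = -2*B - 6 = -6 - 2*B)
n = -100/1351 (n = -300*1/4053 = -100/1351 ≈ -0.074019)
q = 2 (q = -2 + (-6 - 2*(-5)) = -2 + (-6 + 10) = -2 + 4 = 2)
q*n = 2*(-100/1351) = -200/1351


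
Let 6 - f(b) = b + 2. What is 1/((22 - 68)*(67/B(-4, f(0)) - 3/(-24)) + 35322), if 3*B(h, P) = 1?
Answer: 4/104281 ≈ 3.8358e-5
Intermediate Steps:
f(b) = 4 - b (f(b) = 6 - (b + 2) = 6 - (2 + b) = 6 + (-2 - b) = 4 - b)
B(h, P) = ⅓ (B(h, P) = (⅓)*1 = ⅓)
1/((22 - 68)*(67/B(-4, f(0)) - 3/(-24)) + 35322) = 1/((22 - 68)*(67/(⅓) - 3/(-24)) + 35322) = 1/(-46*(67*3 - 3*(-1/24)) + 35322) = 1/(-46*(201 + ⅛) + 35322) = 1/(-46*1609/8 + 35322) = 1/(-37007/4 + 35322) = 1/(104281/4) = 4/104281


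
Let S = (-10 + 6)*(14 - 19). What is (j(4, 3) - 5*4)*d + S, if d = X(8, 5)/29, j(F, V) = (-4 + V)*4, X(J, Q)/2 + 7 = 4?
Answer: 724/29 ≈ 24.966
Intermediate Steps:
X(J, Q) = -6 (X(J, Q) = -14 + 2*4 = -14 + 8 = -6)
j(F, V) = -16 + 4*V
d = -6/29 ≈ -0.20690
S = 20 (S = -4*(-5) = 20)
(j(4, 3) - 5*4)*d + S = ((-16 + 4*3) - 5*4)*(-6/29) + 20 = ((-16 + 12) - 20)*(-6/29) + 20 = (-4 - 20)*(-6/29) + 20 = -24*(-6/29) + 20 = 144/29 + 20 = 724/29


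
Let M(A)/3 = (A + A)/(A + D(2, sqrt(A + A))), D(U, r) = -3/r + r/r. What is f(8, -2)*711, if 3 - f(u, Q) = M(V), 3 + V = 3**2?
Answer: -305019/193 - 51192*sqrt(3)/193 ≈ -2039.8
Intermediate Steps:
D(U, r) = 1 - 3/r (D(U, r) = -3/r + 1 = 1 - 3/r)
V = 6 (V = -3 + 3**2 = -3 + 9 = 6)
M(A) = 6*A/(A + sqrt(2)*(-3 + sqrt(2)*sqrt(A))/(2*sqrt(A))) (M(A) = 3*((A + A)/(A + (-3 + sqrt(A + A))/(sqrt(A + A)))) = 3*((2*A)/(A + (-3 + sqrt(2*A))/(sqrt(2*A)))) = 3*((2*A)/(A + (-3 + sqrt(2)*sqrt(A))/((sqrt(2)*sqrt(A))))) = 3*((2*A)/(A + (sqrt(2)/(2*sqrt(A)))*(-3 + sqrt(2)*sqrt(A)))) = 3*((2*A)/(A + sqrt(2)*(-3 + sqrt(2)*sqrt(A))/(2*sqrt(A)))) = 3*(2*A/(A + sqrt(2)*(-3 + sqrt(2)*sqrt(A))/(2*sqrt(A)))) = 6*A/(A + sqrt(2)*(-3 + sqrt(2)*sqrt(A))/(2*sqrt(A))))
f(u, Q) = 3 - 72*sqrt(6)/(-3*sqrt(2) + 14*sqrt(6)) (f(u, Q) = 3 - 12*6**(3/2)/(-3*sqrt(2) + 2*sqrt(6) + 2*6**(3/2)) = 3 - 12*6*sqrt(6)/(-3*sqrt(2) + 2*sqrt(6) + 2*(6*sqrt(6))) = 3 - 12*6*sqrt(6)/(-3*sqrt(2) + 2*sqrt(6) + 12*sqrt(6)) = 3 - 12*6*sqrt(6)/(-3*sqrt(2) + 14*sqrt(6)) = 3 - 72*sqrt(6)/(-3*sqrt(2) + 14*sqrt(6)))
f(8, -2)*711 = (-429/193 - 72*sqrt(3)/193)*711 = -305019/193 - 51192*sqrt(3)/193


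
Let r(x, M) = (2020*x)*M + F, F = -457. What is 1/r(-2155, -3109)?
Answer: 1/13533787443 ≈ 7.3889e-11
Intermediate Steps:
r(x, M) = -457 + 2020*M*x (r(x, M) = (2020*x)*M - 457 = 2020*M*x - 457 = -457 + 2020*M*x)
1/r(-2155, -3109) = 1/(-457 + 2020*(-3109)*(-2155)) = 1/(-457 + 13533787900) = 1/13533787443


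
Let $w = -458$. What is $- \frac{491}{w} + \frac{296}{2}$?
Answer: $\frac{68275}{458} \approx 149.07$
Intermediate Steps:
$- \frac{491}{w} + \frac{296}{2} = - \frac{491}{-458} + \frac{296}{2} = \left(-491\right) \left(- \frac{1}{458}\right) + 296 \cdot \frac{1}{2} = \frac{491}{458} + 148 = \frac{68275}{458}$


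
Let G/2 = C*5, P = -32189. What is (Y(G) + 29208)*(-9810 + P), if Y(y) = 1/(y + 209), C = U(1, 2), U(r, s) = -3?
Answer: -219580557767/179 ≈ -1.2267e+9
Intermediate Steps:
C = -3
G = -30 (G = 2*(-3*5) = 2*(-15) = -30)
Y(y) = 1/(209 + y)
(Y(G) + 29208)*(-9810 + P) = (1/(209 - 30) + 29208)*(-9810 - 32189) = (1/179 + 29208)*(-41999) = (5228233/179)*(-41999) = -219580557767/179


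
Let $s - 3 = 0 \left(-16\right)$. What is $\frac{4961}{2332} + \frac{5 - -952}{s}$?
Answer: $\frac{68079}{212} \approx 321.13$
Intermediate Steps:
$s = 3$ ($s = 3 + 0 \left(-16\right) = 3 + 0 = 3$)
$\frac{4961}{2332} + \frac{5 - -952}{s} = \frac{4961}{2332} + \frac{5 - -952}{3} = 4961 \cdot \frac{1}{2332} + \left(5 + 952\right) \frac{1}{3} = \frac{451}{212} + 957 \cdot \frac{1}{3} = \frac{451}{212} + 319 = \frac{68079}{212}$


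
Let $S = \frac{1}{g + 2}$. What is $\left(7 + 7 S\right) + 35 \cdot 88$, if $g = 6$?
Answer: $\frac{24703}{8} \approx 3087.9$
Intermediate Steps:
$S = \frac{1}{8}$ ($S = \frac{1}{6 + 2} = \frac{1}{8} \approx 0.125$)
$\left(7 + 7 S\right) + 35 \cdot 88 = \left(7 + 7 \cdot \frac{1}{8}\right) + 35 \cdot 88 = \left(7 + \frac{7}{8}\right) + 3080 = \frac{63}{8} + 3080 = \frac{24703}{8}$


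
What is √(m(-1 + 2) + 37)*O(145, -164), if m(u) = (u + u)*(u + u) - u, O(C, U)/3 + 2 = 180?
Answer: 1068*√10 ≈ 3377.3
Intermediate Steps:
O(C, U) = 534 (O(C, U) = -6 + 3*180 = -6 + 540 = 534)
m(u) = -u + 4*u² (m(u) = (2*u)*(2*u) - u = 4*u² - u = -u + 4*u²)
√(m(-1 + 2) + 37)*O(145, -164) = √((-1 + 2)*(-1 + 4*(-1 + 2)) + 37)*534 = √(1*(-1 + 4*1) + 37)*534 = √(1*(-1 + 4) + 37)*534 = √(1*3 + 37)*534 = √(3 + 37)*534 = √40*534 = (2*√10)*534 = 1068*√10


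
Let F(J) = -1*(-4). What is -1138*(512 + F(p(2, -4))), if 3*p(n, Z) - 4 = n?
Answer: -587208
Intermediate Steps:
p(n, Z) = 4/3 + n/3
F(J) = 4
-1138*(512 + F(p(2, -4))) = -1138*(512 + 4) = -1138*516 = -587208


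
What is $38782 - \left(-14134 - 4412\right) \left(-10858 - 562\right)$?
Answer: $-211756538$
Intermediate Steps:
$38782 - \left(-14134 - 4412\right) \left(-10858 - 562\right) = 38782 - \left(-18546\right) \left(-11420\right) = 38782 - 211795320 = -211756538$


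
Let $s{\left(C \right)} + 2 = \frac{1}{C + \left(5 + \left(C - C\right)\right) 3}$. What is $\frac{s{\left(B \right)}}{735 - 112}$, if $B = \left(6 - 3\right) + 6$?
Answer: $- \frac{47}{14952} \approx -0.0031434$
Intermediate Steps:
$B = 9$ ($B = 3 + 6 = 9$)
$s{\left(C \right)} = -2 + \frac{1}{15 + C}$ ($s{\left(C \right)} = -2 + \frac{1}{C + \left(5 + \left(C - C\right)\right) 3} = -2 + \frac{1}{C + \left(5 + 0\right) 3} = -2 + \frac{1}{C + 5 \cdot 3} = -2 + \frac{1}{C + 15} = -2 + \frac{1}{15 + C}$)
$\frac{s{\left(B \right)}}{735 - 112} = \frac{\frac{1}{15 + 9} \left(-29 - 18\right)}{735 - 112} = \frac{\frac{1}{24} \left(-29 - 18\right)}{623} = \frac{1}{24} \left(-47\right) \frac{1}{623} = \left(- \frac{47}{24}\right) \frac{1}{623} = - \frac{47}{14952}$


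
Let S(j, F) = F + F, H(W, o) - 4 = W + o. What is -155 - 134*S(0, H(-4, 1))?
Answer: -423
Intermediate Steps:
H(W, o) = 4 + W + o (H(W, o) = 4 + (W + o) = 4 + W + o)
S(j, F) = 2*F
-155 - 134*S(0, H(-4, 1)) = -155 - 268*(4 - 4 + 1) = -155 - 268 = -423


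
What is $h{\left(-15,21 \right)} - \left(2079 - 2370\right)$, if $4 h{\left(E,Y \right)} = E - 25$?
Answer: $281$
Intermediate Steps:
$h{\left(E,Y \right)} = - \frac{25}{4} + \frac{E}{4}$ ($h{\left(E,Y \right)} = \frac{E - 25}{4} = \frac{-25 + E}{4} = - \frac{25}{4} + \frac{E}{4}$)
$h{\left(-15,21 \right)} - \left(2079 - 2370\right) = \left(- \frac{25}{4} + \frac{1}{4} \left(-15\right)\right) - \left(2079 - 2370\right) = \left(- \frac{25}{4} - \frac{15}{4}\right) - -291 = -10 + 291 = 281$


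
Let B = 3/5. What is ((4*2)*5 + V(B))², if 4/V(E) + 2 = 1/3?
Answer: 35344/25 ≈ 1413.8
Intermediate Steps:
B = ⅗ (B = 3*(⅕) = ⅗ ≈ 0.60000)
V(E) = -12/5 (V(E) = 4/(-2 + 1/3) = 4/(-2 + ⅓) = 4/(-5/3) = 4*(-⅗) = -12/5)
((4*2)*5 + V(B))² = ((4*2)*5 - 12/5)² = (8*5 - 12/5)² = (40 - 12/5)² = (188/5)² = 35344/25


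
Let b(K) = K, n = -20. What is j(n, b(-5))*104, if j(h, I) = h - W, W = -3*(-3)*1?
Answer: -3016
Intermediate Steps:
W = 9 (W = 9*1 = 9)
j(h, I) = -9 + h (j(h, I) = h - 1*9 = h - 9 = -9 + h)
j(n, b(-5))*104 = (-9 - 20)*104 = -29*104 = -3016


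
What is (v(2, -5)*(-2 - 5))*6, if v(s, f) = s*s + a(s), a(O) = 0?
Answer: -168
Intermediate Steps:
v(s, f) = s² (v(s, f) = s*s + 0 = s² + 0 = s²)
(v(2, -5)*(-2 - 5))*6 = (2²*(-2 - 5))*6 = (4*(-7))*6 = -28*6 = -168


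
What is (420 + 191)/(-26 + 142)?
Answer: 611/116 ≈ 5.2672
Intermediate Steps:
(420 + 191)/(-26 + 142) = 611/116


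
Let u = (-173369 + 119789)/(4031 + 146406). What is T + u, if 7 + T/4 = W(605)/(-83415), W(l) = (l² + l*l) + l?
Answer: -159341344516/2509740471 ≈ -63.489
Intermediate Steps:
W(l) = l + 2*l² (W(l) = (l² + l²) + l = 2*l² + l = l + 2*l²)
u = -53580/150437 ≈ -0.35616
T = -1053248/16683 (T = -28 + 4*((605*(1 + 2*605))/(-83415)) = -28 + 4*((605*(1 + 1210))*(-1/83415)) = -28 + 4*((605*1211)*(-1/83415)) = -28 + 4*(732655*(-1/83415)) = -28 + 4*(-146531/16683) = -28 - 586124/16683 = -1053248/16683 ≈ -63.133)
T + u = -1053248/16683 - 53580/150437 = -159341344516/2509740471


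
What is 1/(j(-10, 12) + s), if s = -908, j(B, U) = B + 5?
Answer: -1/913 ≈ -0.0010953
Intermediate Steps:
j(B, U) = 5 + B
1/(j(-10, 12) + s) = 1/((5 - 10) - 908) = 1/(-5 - 908) = 1/(-913) = -1/913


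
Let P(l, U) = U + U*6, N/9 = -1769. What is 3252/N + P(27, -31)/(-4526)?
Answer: -121115/774822 ≈ -0.15631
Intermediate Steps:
N = -15921 (N = 9*(-1769) = -15921)
P(l, U) = 7*U (P(l, U) = U + 6*U = 7*U)
3252/N + P(27, -31)/(-4526) = 3252/(-15921) + (7*(-31))/(-4526) = 3252*(-1/15921) - 217*(-1/4526) = -1084/5307 + 7/146 = -121115/774822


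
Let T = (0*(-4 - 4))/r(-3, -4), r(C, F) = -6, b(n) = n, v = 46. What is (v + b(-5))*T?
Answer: 0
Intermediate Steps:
T = 0 (T = (0*(-4 - 4))/(-6) = (0*(-8))*(-1/6) = 0*(-1/6) = 0)
(v + b(-5))*T = (46 - 5)*0 = 41*0 = 0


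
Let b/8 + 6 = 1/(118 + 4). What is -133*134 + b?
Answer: -1090066/61 ≈ -17870.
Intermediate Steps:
b = -2924/61 (b = -48 + 8/(118 + 4) = -48 + 8/122 = -48 + 8*(1/122) = -48 + 4/61 = -2924/61 ≈ -47.934)
-133*134 + b = -133*134 - 2924/61 = -17822 - 2924/61 = -1090066/61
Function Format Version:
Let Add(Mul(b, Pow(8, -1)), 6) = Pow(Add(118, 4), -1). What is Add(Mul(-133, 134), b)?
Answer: Rational(-1090066, 61) ≈ -17870.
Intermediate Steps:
b = Rational(-2924, 61) (b = Add(-48, Mul(8, Pow(Add(118, 4), -1))) = Add(-48, Mul(8, Pow(122, -1))) = Add(-48, Mul(8, Rational(1, 122))) = Add(-48, Rational(4, 61)) = Rational(-2924, 61) ≈ -47.934)
Add(Mul(-133, 134), b) = Add(Mul(-133, 134), Rational(-2924, 61)) = Add(-17822, Rational(-2924, 61)) = Rational(-1090066, 61)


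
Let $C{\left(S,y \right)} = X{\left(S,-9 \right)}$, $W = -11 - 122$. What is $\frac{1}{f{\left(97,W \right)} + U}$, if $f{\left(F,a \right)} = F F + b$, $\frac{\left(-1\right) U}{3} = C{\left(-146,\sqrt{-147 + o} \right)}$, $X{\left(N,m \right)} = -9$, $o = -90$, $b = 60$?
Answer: $\frac{1}{9496} \approx 0.00010531$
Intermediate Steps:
$W = -133$ ($W = -11 - 122 = -133$)
$C{\left(S,y \right)} = -9$
$U = 27$ ($U = \left(-3\right) \left(-9\right) = 27$)
$f{\left(F,a \right)} = 60 + F^{2}$ ($f{\left(F,a \right)} = F F + 60 = F^{2} + 60 = 60 + F^{2}$)
$\frac{1}{f{\left(97,W \right)} + U} = \frac{1}{\left(60 + 97^{2}\right) + 27} = \frac{1}{\left(60 + 9409\right) + 27} = \frac{1}{9469 + 27} = \frac{1}{9496}$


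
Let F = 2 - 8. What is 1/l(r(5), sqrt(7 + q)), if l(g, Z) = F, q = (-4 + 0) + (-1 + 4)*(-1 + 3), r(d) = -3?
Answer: -1/6 ≈ -0.16667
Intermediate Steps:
q = 2 (q = -4 + 3*2 = -4 + 6 = 2)
F = -6
l(g, Z) = -6
1/l(r(5), sqrt(7 + q)) = 1/(-6) = -1/6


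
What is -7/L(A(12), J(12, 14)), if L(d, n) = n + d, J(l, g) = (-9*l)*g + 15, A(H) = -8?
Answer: 1/215 ≈ 0.0046512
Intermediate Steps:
J(l, g) = 15 - 9*g*l (J(l, g) = -9*g*l + 15 = 15 - 9*g*l)
L(d, n) = d + n
-7/L(A(12), J(12, 14)) = -7/(-8 + (15 - 9*14*12)) = -7/(-8 + (15 - 1512)) = -7/(-8 - 1497) = -7/(-1505) = -7*(-1/1505) = 1/215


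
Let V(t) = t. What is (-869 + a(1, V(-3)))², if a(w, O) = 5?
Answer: 746496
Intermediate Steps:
(-869 + a(1, V(-3)))² = (-869 + 5)² = (-864)² = 746496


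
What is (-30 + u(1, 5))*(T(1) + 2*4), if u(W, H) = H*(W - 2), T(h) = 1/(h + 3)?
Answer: -1155/4 ≈ -288.75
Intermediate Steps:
T(h) = 1/(3 + h)
u(W, H) = H*(-2 + W)
(-30 + u(1, 5))*(T(1) + 2*4) = (-30 + 5*(-2 + 1))*(1/(3 + 1) + 2*4) = (-30 + 5*(-1))*(1/4 + 8) = (-30 - 5)*(1/4 + 8) = -35*33/4 = -1155/4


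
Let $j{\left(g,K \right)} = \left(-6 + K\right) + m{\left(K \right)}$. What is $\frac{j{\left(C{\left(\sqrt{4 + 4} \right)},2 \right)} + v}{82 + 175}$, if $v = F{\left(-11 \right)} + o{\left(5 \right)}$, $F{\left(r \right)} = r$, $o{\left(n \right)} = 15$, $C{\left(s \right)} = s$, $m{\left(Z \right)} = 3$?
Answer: $\frac{3}{257} \approx 0.011673$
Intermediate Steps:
$v = 4$ ($v = -11 + 15 = 4$)
$j{\left(g,K \right)} = -3 + K$ ($j{\left(g,K \right)} = \left(-6 + K\right) + 3 = -3 + K$)
$\frac{j{\left(C{\left(\sqrt{4 + 4} \right)},2 \right)} + v}{82 + 175} = \frac{\left(-3 + 2\right) + 4}{82 + 175} = \frac{-1 + 4}{257} = 3 \cdot \frac{1}{257} = \frac{3}{257}$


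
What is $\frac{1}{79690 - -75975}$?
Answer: $\frac{1}{155665} \approx 6.4241 \cdot 10^{-6}$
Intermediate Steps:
$\frac{1}{79690 - -75975} = \frac{1}{79690 + 75975} = \frac{1}{155665}$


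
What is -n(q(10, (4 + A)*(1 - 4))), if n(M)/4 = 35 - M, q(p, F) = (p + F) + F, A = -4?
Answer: -100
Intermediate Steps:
q(p, F) = p + 2*F (q(p, F) = (F + p) + F = p + 2*F)
n(M) = 140 - 4*M (n(M) = 4*(35 - M) = 140 - 4*M)
-n(q(10, (4 + A)*(1 - 4))) = -(140 - 4*(10 + 2*((4 - 4)*(1 - 4)))) = -(140 - 4*(10 + 2*(0*(-3)))) = -(140 - 4*(10 + 2*0)) = -(140 - 4*(10 + 0)) = -(140 - 4*10) = -(140 - 40) = -1*100 = -100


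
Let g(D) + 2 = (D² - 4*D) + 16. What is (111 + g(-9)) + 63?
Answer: 305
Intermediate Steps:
g(D) = 14 + D² - 4*D (g(D) = -2 + ((D² - 4*D) + 16) = -2 + (16 + D² - 4*D) = 14 + D² - 4*D)
(111 + g(-9)) + 63 = (111 + (14 + (-9)² - 4*(-9))) + 63 = (111 + (14 + 81 + 36)) + 63 = (111 + 131) + 63 = 242 + 63 = 305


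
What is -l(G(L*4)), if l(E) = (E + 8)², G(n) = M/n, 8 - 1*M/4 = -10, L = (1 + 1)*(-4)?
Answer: -529/16 ≈ -33.063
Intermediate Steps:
L = -8 (L = 2*(-4) = -8)
M = 72 (M = 32 - 4*(-10) = 32 + 40 = 72)
G(n) = 72/n
l(E) = (8 + E)²
-l(G(L*4)) = -(8 + 72/((-8*4)))² = -(8 + 72/(-32))² = -(8 + 72*(-1/32))² = -(8 - 9/4)² = -(23/4)² = -1*529/16 = -529/16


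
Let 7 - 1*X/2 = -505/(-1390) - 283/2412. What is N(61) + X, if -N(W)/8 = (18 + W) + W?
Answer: -185485673/167634 ≈ -1106.5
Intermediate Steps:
X = 2264407/167634 (X = 14 - 2*(-505/(-1390) - 283/2412) = 14 - 2*(-505*(-1/1390) - 283*1/2412) = 14 - 2*(101/278 - 283/2412) = 14 - 2*82469/335268 = 14 - 82469/167634 = 2264407/167634 ≈ 13.508)
N(W) = -144 - 16*W (N(W) = -8*((18 + W) + W) = -8*(18 + 2*W) = -144 - 16*W)
N(61) + X = (-144 - 16*61) + 2264407/167634 = (-144 - 976) + 2264407/167634 = -1120 + 2264407/167634 = -185485673/167634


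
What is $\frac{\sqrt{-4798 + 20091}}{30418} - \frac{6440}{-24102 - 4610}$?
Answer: $\frac{805}{3589} + \frac{\sqrt{15293}}{30418} \approx 0.22836$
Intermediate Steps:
$\frac{\sqrt{-4798 + 20091}}{30418} - \frac{6440}{-24102 - 4610} = \sqrt{15293} \cdot \frac{1}{30418} - \frac{6440}{-28712} = \frac{\sqrt{15293}}{30418} - - \frac{805}{3589} = \frac{\sqrt{15293}}{30418} + \frac{805}{3589} = \frac{805}{3589} + \frac{\sqrt{15293}}{30418}$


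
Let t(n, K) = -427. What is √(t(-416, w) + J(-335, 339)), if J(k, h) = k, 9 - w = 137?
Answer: I*√762 ≈ 27.604*I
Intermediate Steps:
w = -128 (w = 9 - 1*137 = 9 - 137 = -128)
√(t(-416, w) + J(-335, 339)) = √(-427 - 335) = √(-762) = I*√762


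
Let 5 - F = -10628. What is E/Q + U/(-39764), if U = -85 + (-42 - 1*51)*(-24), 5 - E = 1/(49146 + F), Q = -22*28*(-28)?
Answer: -275227273401/5124924448336 ≈ -0.053704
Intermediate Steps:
F = 10633 (F = 5 - 1*(-10628) = 5 + 10628 = 10633)
Q = 17248 (Q = -616*(-28) = 17248)
E = 298894/59779 (E = 5 - 1/(49146 + 10633) = 5 - 1/59779 = 298894/59779 ≈ 5.0000)
U = 2147 (U = -85 + (-42 - 51)*(-24) = -85 - 93*(-24) = -85 + 2232 = 2147)
E/Q + U/(-39764) = (298894/59779)/17248 + 2147/(-39764) = (298894/59779)*(1/17248) + 2147*(-1/39764) = 149447/515534096 - 2147/39764 = -275227273401/5124924448336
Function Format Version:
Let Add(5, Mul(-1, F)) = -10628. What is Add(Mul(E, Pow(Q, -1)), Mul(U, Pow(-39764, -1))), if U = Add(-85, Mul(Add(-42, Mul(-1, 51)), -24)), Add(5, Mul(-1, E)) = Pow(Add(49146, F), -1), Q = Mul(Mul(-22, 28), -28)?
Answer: Rational(-275227273401, 5124924448336) ≈ -0.053704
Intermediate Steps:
F = 10633 (F = Add(5, Mul(-1, -10628)) = Add(5, 10628) = 10633)
Q = 17248 (Q = Mul(-616, -28) = 17248)
E = Rational(298894, 59779) (E = Add(5, Mul(-1, Pow(Add(49146, 10633), -1))) = Add(5, Mul(-1, Pow(59779, -1))) = Add(5, Mul(-1, Rational(1, 59779))) = Add(5, Rational(-1, 59779)) = Rational(298894, 59779) ≈ 5.0000)
U = 2147 (U = Add(-85, Mul(Add(-42, -51), -24)) = Add(-85, Mul(-93, -24)) = Add(-85, 2232) = 2147)
Add(Mul(E, Pow(Q, -1)), Mul(U, Pow(-39764, -1))) = Add(Mul(Rational(298894, 59779), Pow(17248, -1)), Mul(2147, Pow(-39764, -1))) = Add(Mul(Rational(298894, 59779), Rational(1, 17248)), Mul(2147, Rational(-1, 39764))) = Add(Rational(149447, 515534096), Rational(-2147, 39764)) = Rational(-275227273401, 5124924448336)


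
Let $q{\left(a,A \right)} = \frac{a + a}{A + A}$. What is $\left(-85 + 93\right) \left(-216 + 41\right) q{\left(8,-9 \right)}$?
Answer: $\frac{11200}{9} \approx 1244.4$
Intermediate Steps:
$q{\left(a,A \right)} = \frac{a}{A}$ ($q{\left(a,A \right)} = \frac{2 a}{2 A} = 2 a \frac{1}{2 A} = \frac{a}{A}$)
$\left(-85 + 93\right) \left(-216 + 41\right) q{\left(8,-9 \right)} = \left(-85 + 93\right) \left(-216 + 41\right) \frac{8}{-9} = 8 \left(-175\right) 8 \left(- \frac{1}{9}\right) = \left(-1400\right) \left(- \frac{8}{9}\right) = \frac{11200}{9}$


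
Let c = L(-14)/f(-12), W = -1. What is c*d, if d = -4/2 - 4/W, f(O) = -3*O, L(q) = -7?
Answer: -7/18 ≈ -0.38889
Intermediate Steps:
d = 2 (d = -4/2 - 4/(-1) = -4*½ - 4*(-1) = -2 + 4 = 2)
c = -7/36 (c = -7/((-3*(-12))) = -7/36 ≈ -0.19444)
c*d = -7/36*2 = -7/18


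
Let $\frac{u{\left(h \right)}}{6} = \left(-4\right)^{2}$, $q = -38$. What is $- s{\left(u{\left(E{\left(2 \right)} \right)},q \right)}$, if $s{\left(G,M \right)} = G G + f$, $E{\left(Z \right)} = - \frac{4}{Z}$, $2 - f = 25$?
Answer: $-9193$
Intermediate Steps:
$f = -23$ ($f = 2 - 25 = -23$)
$u{\left(h \right)} = 96$ ($u{\left(h \right)} = 6 \left(-4\right)^{2} = 6 \cdot 16 = 96$)
$s{\left(G,M \right)} = -23 + G^{2}$ ($s{\left(G,M \right)} = G G - 23 = G^{2} - 23 = -23 + G^{2}$)
$- s{\left(u{\left(E{\left(2 \right)} \right)},q \right)} = - (-23 + 96^{2}) = - (-23 + 9216) = \left(-1\right) 9193 = -9193$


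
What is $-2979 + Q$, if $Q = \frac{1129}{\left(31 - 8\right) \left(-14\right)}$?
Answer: $- \frac{960367}{322} \approx -2982.5$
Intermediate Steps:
$Q = - \frac{1129}{322}$ ($Q = \frac{1129}{23 \left(-14\right)} = \frac{1129}{-322} = 1129 \left(- \frac{1}{322}\right) = - \frac{1129}{322} \approx -3.5062$)
$-2979 + Q = -2979 - \frac{1129}{322} = - \frac{960367}{322}$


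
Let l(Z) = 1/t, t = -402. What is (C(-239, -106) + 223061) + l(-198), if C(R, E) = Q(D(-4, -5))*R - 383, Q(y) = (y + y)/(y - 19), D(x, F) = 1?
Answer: 268581691/1206 ≈ 2.2270e+5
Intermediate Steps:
Q(y) = 2*y/(-19 + y) (Q(y) = (2*y)/(-19 + y) = 2*y/(-19 + y))
C(R, E) = -383 - R/9 (C(R, E) = (2*1/(-19 + 1))*R - 383 = (2*1/(-18))*R - 383 = (2*1*(-1/18))*R - 383 = -R/9 - 383 = -383 - R/9)
l(Z) = -1/402 (l(Z) = 1/(-402) = -1/402)
(C(-239, -106) + 223061) + l(-198) = ((-383 - ⅑*(-239)) + 223061) - 1/402 = ((-383 + 239/9) + 223061) - 1/402 = (-3208/9 + 223061) - 1/402 = 2004341/9 - 1/402 = 268581691/1206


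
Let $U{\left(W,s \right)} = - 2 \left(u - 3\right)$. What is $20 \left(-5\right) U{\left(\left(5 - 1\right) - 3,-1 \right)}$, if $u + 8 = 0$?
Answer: $-2200$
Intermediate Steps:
$u = -8$ ($u = -8 + 0 = -8$)
$U{\left(W,s \right)} = 22$ ($U{\left(W,s \right)} = - 2 \left(-8 - 3\right) = \left(-2\right) \left(-11\right) = 22$)
$20 \left(-5\right) U{\left(\left(5 - 1\right) - 3,-1 \right)} = 20 \left(-5\right) 22 = \left(-100\right) 22 = -2200$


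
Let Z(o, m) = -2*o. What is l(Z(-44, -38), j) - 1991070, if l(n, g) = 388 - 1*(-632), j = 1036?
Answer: -1990050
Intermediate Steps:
l(n, g) = 1020 (l(n, g) = 388 + 632 = 1020)
l(Z(-44, -38), j) - 1991070 = 1020 - 1991070 = -1990050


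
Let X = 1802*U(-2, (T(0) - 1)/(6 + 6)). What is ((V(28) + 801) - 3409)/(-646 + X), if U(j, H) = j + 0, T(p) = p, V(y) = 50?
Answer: 1279/2125 ≈ 0.60188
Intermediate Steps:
U(j, H) = j
X = -3604 (X = 1802*(-2) = -3604)
((V(28) + 801) - 3409)/(-646 + X) = ((50 + 801) - 3409)/(-646 - 3604) = (851 - 3409)/(-4250) = -2558*(-1/4250) = 1279/2125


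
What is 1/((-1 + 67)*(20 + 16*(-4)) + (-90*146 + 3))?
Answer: -1/16041 ≈ -6.2340e-5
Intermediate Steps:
1/((-1 + 67)*(20 + 16*(-4)) + (-90*146 + 3)) = 1/(66*(20 - 64) + (-13140 + 3)) = 1/(66*(-44) - 13137) = 1/(-2904 - 13137) = 1/(-16041) = -1/16041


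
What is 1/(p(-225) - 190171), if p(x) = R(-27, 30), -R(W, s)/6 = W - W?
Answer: -1/190171 ≈ -5.2584e-6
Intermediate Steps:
R(W, s) = 0 (R(W, s) = -6*(W - W) = -6*0 = 0)
p(x) = 0
1/(p(-225) - 190171) = 1/(0 - 190171) = 1/(-190171) = -1/190171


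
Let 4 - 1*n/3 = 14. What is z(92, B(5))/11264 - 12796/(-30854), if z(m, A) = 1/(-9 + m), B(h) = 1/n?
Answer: 5981582403/14422887424 ≈ 0.41473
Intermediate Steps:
n = -30 (n = 12 - 3*14 = 12 - 42 = -30)
B(h) = -1/30 (B(h) = 1/(-30) = -1/30)
z(92, B(5))/11264 - 12796/(-30854) = 1/((-9 + 92)*11264) - 12796/(-30854) = (1/11264)/83 - 12796*(-1/30854) = (1/83)*(1/11264) + 6398/15427 = 1/934912 + 6398/15427 = 5981582403/14422887424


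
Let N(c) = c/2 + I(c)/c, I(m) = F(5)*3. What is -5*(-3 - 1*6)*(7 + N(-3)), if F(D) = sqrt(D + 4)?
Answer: 225/2 ≈ 112.50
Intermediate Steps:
F(D) = sqrt(4 + D)
I(m) = 9 (I(m) = sqrt(4 + 5)*3 = sqrt(9)*3 = 3*3 = 9)
N(c) = c/2 + 9/c
-5*(-3 - 1*6)*(7 + N(-3)) = -5*(-3 - 1*6)*(7 + ((1/2)*(-3) + 9/(-3))) = -5*(-3 - 6)*(7 + (-3/2 + 9*(-1/3))) = -(-45)*(7 + (-3/2 - 3)) = -(-45)*(7 - 9/2) = -(-45)*5/2 = -5*(-45/2) = 225/2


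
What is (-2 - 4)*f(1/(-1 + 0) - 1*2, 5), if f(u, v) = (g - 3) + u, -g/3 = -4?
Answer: -36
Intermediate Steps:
g = 12 (g = -3*(-4) = 12)
f(u, v) = 9 + u (f(u, v) = (12 - 3) + u = 9 + u)
(-2 - 4)*f(1/(-1 + 0) - 1*2, 5) = (-2 - 4)*(9 + (1/(-1 + 0) - 1*2)) = -6*(9 + (1/(-1) - 2)) = -6*(9 + (-1 - 2)) = -6*(9 - 3) = -6*6 = -36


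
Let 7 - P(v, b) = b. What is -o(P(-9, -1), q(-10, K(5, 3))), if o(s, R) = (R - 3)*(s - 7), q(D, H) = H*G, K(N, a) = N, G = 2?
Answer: -7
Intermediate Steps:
P(v, b) = 7 - b
q(D, H) = 2*H (q(D, H) = H*2 = 2*H)
o(s, R) = (-7 + s)*(-3 + R) (o(s, R) = (-3 + R)*(-7 + s) = (-7 + s)*(-3 + R))
-o(P(-9, -1), q(-10, K(5, 3))) = -(21 - 14*5 - 3*(7 - 1*(-1)) + (2*5)*(7 - 1*(-1))) = -(21 - 7*10 - 3*(7 + 1) + 10*(7 + 1)) = -(21 - 70 - 3*8 + 10*8) = -(21 - 70 - 24 + 80) = -1*7 = -7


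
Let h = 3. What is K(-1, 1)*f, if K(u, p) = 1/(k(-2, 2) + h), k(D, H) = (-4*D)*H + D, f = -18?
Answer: -18/17 ≈ -1.0588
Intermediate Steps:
k(D, H) = D - 4*D*H (k(D, H) = -4*D*H + D = D - 4*D*H)
K(u, p) = 1/17 (K(u, p) = 1/(-2*(1 - 4*2) + 3) = 1/(-2*(1 - 8) + 3) = 1/(-2*(-7) + 3) = 1/(14 + 3) = 1/17)
K(-1, 1)*f = (1/17)*(-18) = -18/17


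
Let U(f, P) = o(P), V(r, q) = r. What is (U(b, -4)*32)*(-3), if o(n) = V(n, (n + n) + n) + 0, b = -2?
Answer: 384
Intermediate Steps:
o(n) = n (o(n) = n + 0 = n)
U(f, P) = P
(U(b, -4)*32)*(-3) = -4*32*(-3) = -128*(-3) = 384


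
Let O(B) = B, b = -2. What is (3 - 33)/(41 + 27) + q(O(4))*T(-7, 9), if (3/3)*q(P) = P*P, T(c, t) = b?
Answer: -1103/34 ≈ -32.441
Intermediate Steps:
T(c, t) = -2
q(P) = P**2 (q(P) = P*P = P**2)
(3 - 33)/(41 + 27) + q(O(4))*T(-7, 9) = (3 - 33)/(41 + 27) + 4**2*(-2) = -30/68 + 16*(-2) = -30*1/68 - 32 = -15/34 - 32 = -1103/34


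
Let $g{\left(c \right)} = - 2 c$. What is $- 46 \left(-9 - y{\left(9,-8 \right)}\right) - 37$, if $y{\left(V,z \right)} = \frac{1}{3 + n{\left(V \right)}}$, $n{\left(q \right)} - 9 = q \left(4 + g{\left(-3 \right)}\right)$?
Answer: $\frac{19250}{51} \approx 377.45$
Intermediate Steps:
$n{\left(q \right)} = 9 + 10 q$ ($n{\left(q \right)} = 9 + q \left(4 - -6\right) = 9 + q \left(4 + 6\right) = 9 + q 10 = 9 + 10 q$)
$y{\left(V,z \right)} = \frac{1}{12 + 10 V}$ ($y{\left(V,z \right)} = \frac{1}{3 + \left(9 + 10 V\right)} = \frac{1}{12 + 10 V}$)
$- 46 \left(-9 - y{\left(9,-8 \right)}\right) - 37 = - 46 \left(-9 - \frac{1}{2 \left(6 + 5 \cdot 9\right)}\right) - 37 = - 46 \left(-9 - \frac{1}{2 \left(6 + 45\right)}\right) - 37 = - 46 \left(-9 - \frac{1}{2 \cdot 51}\right) - 37 = - 46 \left(-9 - \frac{1}{2} \cdot \frac{1}{51}\right) - 37 = - 46 \left(-9 - \frac{1}{102}\right) - 37 = \left(-46\right) \left(- \frac{919}{102}\right) - 37 = \frac{21137}{51} - 37 = \frac{19250}{51}$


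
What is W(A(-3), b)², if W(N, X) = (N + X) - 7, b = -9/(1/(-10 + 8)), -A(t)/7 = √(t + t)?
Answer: (11 - 7*I*√6)² ≈ -173.0 - 377.22*I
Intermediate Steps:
A(t) = -7*√2*√t (A(t) = -7*√(t + t) = -7*√2*√t)
b = 18 (b = -9/(1/(-2)) = -9/(-½) = -9*(-2) = 18)
W(N, X) = -7 + N + X
W(A(-3), b)² = (-7 - 7*√2*√(-3) + 18)² = (-7 - 7*√2*I*√3 + 18)² = (-7 - 7*I*√6 + 18)² = (11 - 7*I*√6)²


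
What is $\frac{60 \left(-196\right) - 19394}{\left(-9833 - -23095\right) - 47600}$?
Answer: $\frac{15577}{17169} \approx 0.90727$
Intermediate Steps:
$\frac{60 \left(-196\right) - 19394}{\left(-9833 - -23095\right) - 47600} = \frac{-11760 - 19394}{\left(-9833 + 23095\right) - 47600} = - \frac{31154}{13262 - 47600} = - \frac{31154}{-34338} = \left(-31154\right) \left(- \frac{1}{34338}\right) = \frac{15577}{17169}$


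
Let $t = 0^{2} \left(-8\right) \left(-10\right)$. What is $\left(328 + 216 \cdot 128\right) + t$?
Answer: $27976$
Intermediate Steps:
$t = 0$ ($t = 0 \left(-8\right) \left(-10\right) = 0 \left(-10\right) = 0$)
$\left(328 + 216 \cdot 128\right) + t = \left(328 + 216 \cdot 128\right) + 0 = \left(328 + 27648\right) + 0 = 27976 + 0 = 27976$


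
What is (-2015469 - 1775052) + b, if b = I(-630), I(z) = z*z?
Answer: -3393621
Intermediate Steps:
I(z) = z**2
b = 396900 (b = (-630)**2 = 396900)
(-2015469 - 1775052) + b = (-2015469 - 1775052) + 396900 = -3790521 + 396900 = -3393621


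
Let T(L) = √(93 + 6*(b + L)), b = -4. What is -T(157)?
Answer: -√1011 ≈ -31.796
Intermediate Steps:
T(L) = √(69 + 6*L) (T(L) = √(93 + 6*(-4 + L)) = √(93 + (-24 + 6*L)) = √(69 + 6*L))
-T(157) = -√(69 + 6*157) = -√(69 + 942) = -√1011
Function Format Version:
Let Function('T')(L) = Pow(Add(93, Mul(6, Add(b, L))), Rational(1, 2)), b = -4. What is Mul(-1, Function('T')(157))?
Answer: Mul(-1, Pow(1011, Rational(1, 2))) ≈ -31.796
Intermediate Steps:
Function('T')(L) = Pow(Add(69, Mul(6, L)), Rational(1, 2)) (Function('T')(L) = Pow(Add(93, Mul(6, Add(-4, L))), Rational(1, 2)) = Pow(Add(93, Add(-24, Mul(6, L))), Rational(1, 2)) = Pow(Add(69, Mul(6, L)), Rational(1, 2)))
Mul(-1, Function('T')(157)) = Mul(-1, Pow(Add(69, Mul(6, 157)), Rational(1, 2))) = Mul(-1, Pow(Add(69, 942), Rational(1, 2))) = Mul(-1, Pow(1011, Rational(1, 2)))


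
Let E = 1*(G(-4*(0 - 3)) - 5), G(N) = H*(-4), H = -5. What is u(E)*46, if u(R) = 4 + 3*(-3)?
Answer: -230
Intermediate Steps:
G(N) = 20 (G(N) = -5*(-4) = 20)
E = 15 (E = 1*(20 - 5) = 1*15 = 15)
u(R) = -5 (u(R) = 4 - 9 = -5)
u(E)*46 = -5*46 = -230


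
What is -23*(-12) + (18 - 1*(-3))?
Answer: 297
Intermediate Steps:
-23*(-12) + (18 - 1*(-3)) = 276 + (18 + 3) = 276 + 21 = 297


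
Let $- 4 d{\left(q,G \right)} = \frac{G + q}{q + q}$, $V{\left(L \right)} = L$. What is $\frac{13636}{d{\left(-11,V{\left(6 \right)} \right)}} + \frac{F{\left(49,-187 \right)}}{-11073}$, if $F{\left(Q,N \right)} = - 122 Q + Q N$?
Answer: $- \frac{4429056653}{18455} \approx -2.3999 \cdot 10^{5}$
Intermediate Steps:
$F{\left(Q,N \right)} = - 122 Q + N Q$
$d{\left(q,G \right)} = - \frac{G + q}{8 q}$ ($d{\left(q,G \right)} = - \frac{\left(G + q\right) \frac{1}{q + q}}{4} = - \frac{\left(G + q\right) \frac{1}{2 q}}{4} = - \frac{\frac{1}{2} \frac{1}{q} \left(G + q\right)}{4} = - \frac{G + q}{8 q}$)
$\frac{13636}{d{\left(-11,V{\left(6 \right)} \right)}} + \frac{F{\left(49,-187 \right)}}{-11073} = \frac{13636}{\frac{1}{8} \frac{1}{-11} \left(\left(-1\right) 6 - -11\right)} + \frac{49 \left(-122 - 187\right)}{-11073} = \frac{13636}{\frac{1}{8} \left(- \frac{1}{11}\right) \left(-6 + 11\right)} + 49 \left(-309\right) \left(- \frac{1}{11073}\right) = \frac{13636}{\frac{1}{8} \left(- \frac{1}{11}\right) 5} - - \frac{5047}{3691} = \frac{13636}{- \frac{5}{88}} + \frac{5047}{3691} = 13636 \left(- \frac{88}{5}\right) + \frac{5047}{3691} = - \frac{1199968}{5} + \frac{5047}{3691} = - \frac{4429056653}{18455}$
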